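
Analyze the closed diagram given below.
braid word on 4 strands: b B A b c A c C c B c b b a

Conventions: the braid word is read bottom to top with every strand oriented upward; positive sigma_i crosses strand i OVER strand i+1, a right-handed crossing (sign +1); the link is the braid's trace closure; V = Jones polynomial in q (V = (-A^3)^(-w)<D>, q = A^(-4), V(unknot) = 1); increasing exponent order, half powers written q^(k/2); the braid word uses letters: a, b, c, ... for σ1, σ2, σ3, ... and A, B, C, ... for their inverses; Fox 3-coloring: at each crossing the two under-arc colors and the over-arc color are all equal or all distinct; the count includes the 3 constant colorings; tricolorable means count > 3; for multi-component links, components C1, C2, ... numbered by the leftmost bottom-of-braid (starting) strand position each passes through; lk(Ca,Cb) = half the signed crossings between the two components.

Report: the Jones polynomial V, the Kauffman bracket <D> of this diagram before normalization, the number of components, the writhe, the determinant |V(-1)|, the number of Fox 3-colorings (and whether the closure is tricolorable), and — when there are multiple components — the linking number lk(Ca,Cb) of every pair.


V = -q^(3/2) + q^(5/2) - 3q^(7/2) + 2q^(9/2) - 2q^(11/2) + 2q^(13/2) - q^(15/2)
<D> = -A^-18 + 2A^-14 - 2A^-10 + 2A^-6 - 3A^-2 + A^2 - A^6 (w = +4)
2 components over 14 crossings, w = +4
lk(C1,C2): +2
9 Fox colorings among 3^14, |V(-1)| = 12: tricolorable
why: the 1 component pair carries total linking +2


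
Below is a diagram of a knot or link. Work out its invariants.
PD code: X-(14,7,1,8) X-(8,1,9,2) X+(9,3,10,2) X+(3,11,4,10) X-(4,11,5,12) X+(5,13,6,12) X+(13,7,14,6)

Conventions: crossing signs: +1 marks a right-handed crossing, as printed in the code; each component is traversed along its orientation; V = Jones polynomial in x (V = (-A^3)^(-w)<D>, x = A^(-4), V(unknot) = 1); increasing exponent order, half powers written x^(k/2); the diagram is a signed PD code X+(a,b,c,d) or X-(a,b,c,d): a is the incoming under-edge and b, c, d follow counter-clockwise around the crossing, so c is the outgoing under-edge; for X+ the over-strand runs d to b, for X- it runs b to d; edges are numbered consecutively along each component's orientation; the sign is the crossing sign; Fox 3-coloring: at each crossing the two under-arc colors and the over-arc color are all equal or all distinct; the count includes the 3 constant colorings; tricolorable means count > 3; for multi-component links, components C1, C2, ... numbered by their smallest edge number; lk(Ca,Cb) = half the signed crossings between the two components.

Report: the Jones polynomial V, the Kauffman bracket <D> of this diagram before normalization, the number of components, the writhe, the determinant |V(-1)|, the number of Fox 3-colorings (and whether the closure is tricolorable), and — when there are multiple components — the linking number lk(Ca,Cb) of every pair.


V = 1
<D> = -A^3 (w = +1)
1 component over 7 crossings, w = +1
3 Fox colorings among 3^7, |V(-1)| = 1: not tricolorable
why: w = +1 shifts under R1 moves; the (-A^3)^(-1) factor cancels that in V


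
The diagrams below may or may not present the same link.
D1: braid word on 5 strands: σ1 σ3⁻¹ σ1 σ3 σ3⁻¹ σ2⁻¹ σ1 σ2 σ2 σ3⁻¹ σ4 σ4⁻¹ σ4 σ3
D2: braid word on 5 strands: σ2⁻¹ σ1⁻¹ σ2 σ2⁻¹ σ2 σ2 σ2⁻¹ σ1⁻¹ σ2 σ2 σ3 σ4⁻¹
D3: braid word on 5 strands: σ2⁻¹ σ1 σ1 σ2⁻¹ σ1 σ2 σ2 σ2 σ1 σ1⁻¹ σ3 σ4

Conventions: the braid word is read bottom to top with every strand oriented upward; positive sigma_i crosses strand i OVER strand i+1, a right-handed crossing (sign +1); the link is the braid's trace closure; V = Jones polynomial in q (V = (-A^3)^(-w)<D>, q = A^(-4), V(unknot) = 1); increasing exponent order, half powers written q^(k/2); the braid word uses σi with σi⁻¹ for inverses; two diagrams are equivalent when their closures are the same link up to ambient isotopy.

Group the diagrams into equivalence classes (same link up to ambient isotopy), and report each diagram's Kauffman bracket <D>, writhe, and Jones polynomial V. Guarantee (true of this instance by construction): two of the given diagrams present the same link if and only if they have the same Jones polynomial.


grouping into links: {D1, D3} | {D2}
V(D1) = q - q^2 + 2q^3 - q^4 + q^5 - q^6  (w +4, c 14, <D> = -A^-12 + A^-8 - A^-4 + 2 - A^4 + A^8)
D2 (bracket A^-8 - A^-4 + 1 - A^4 + A^8; 12 crossings at w = 0): V = q^-2 - q^-1 + 1 - q + q^2
V(D3) = q - q^2 + 2q^3 - q^4 + q^5 - q^6  [12 crossings, <D> = -A^-6 + A^-2 - A^2 + 2A^6 - A^10 + A^14, w = +6]
why: 2 classes among 3 diagrams; unequal V(q) rules out equality


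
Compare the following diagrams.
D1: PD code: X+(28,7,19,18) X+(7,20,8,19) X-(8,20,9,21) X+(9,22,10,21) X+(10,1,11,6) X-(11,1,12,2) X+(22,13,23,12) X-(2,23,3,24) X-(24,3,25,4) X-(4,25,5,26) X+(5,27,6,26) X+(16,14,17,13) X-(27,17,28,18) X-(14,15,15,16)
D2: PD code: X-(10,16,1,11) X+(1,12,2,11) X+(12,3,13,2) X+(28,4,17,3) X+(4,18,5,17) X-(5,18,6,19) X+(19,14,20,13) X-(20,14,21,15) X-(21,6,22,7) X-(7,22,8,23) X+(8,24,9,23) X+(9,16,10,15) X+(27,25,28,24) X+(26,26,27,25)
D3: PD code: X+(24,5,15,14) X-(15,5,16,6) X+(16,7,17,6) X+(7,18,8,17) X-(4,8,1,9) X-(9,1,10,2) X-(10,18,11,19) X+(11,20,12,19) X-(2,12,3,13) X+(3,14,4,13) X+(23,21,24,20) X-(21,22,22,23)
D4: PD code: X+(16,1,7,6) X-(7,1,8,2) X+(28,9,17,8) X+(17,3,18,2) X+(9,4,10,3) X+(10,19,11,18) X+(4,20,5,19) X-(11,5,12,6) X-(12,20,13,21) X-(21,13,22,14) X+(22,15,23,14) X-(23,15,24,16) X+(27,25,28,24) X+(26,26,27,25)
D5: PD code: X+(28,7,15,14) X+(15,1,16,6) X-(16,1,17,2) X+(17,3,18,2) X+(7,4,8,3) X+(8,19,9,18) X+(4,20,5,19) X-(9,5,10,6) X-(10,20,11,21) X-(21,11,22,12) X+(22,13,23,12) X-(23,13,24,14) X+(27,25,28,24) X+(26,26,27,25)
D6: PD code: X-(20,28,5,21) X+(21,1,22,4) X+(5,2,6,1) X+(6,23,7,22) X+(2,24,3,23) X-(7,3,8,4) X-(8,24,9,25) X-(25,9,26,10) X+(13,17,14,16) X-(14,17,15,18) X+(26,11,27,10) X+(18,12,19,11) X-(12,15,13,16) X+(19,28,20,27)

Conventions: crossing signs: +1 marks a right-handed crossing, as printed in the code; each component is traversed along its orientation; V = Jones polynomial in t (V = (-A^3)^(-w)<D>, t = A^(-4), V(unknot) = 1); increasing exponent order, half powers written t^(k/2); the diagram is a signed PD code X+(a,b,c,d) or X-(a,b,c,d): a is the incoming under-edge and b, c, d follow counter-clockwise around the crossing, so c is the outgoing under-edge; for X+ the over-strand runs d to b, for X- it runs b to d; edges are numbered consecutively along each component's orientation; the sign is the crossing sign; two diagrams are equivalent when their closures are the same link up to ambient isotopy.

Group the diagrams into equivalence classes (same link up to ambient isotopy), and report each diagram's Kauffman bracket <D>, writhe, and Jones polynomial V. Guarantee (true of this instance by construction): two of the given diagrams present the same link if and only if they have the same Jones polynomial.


grouping into links: {D1, D3} | {D2, D4, D5, D6}
V(D1) = t^-2 + 2 + t^2  (w 0, c 14, <D> = A^-8 + 2 + A^8)
V(D2) = 1 + t + t^2 + t^3  (w +4, c 14, <D> = 1 + A^4 + A^8 + A^12)
V(D3) = t^-2 + 2 + t^2  (w 0, c 12, <D> = A^-8 + 2 + A^8)
V(D4) = 1 + t + t^2 + t^3  (w +4, c 14, <D> = 1 + A^4 + A^8 + A^12)
V(D5) = 1 + t + t^2 + t^3  [14 crossings, <D> = 1 + A^4 + A^8 + A^12, w = +4]
D6 (bracket A^-6 + A^-2 + A^2 + A^6; 14 crossings at w = +2): V = 1 + t + t^2 + t^3
why: 2 classes among 6 diagrams; unequal V(t) rules out equality


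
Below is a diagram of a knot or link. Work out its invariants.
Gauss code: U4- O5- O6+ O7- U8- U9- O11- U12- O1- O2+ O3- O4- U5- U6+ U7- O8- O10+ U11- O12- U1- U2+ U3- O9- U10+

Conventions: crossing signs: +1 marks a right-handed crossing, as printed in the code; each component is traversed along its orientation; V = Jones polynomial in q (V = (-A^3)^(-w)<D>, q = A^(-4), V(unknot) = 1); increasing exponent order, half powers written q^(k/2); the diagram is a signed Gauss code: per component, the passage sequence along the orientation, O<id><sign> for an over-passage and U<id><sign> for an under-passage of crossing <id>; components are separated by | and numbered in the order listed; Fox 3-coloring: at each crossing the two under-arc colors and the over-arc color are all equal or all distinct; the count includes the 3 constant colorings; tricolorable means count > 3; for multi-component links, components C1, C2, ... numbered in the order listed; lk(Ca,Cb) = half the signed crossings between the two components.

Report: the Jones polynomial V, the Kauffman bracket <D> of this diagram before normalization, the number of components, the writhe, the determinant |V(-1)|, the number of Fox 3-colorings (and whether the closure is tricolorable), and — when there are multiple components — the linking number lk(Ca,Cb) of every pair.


Jones polynomial: V(q) = -q^-9 + 2q^-8 - 3q^-7 + 3q^-6 - 3q^-5 + 3q^-4 - q^-3 + q^-2
<D> = A^-10 - A^-6 + 3A^-2 - 3A^2 + 3A^6 - 3A^10 + 2A^14 - A^18; writhe -6
components 1, writhe -6 (12 crossings)
3-colorings: 3 of 3^12, det 17 — not tricolorable
note: w = -6 (over 12 crossings) is diagram-only; (-A^3)^(6) removes it from V


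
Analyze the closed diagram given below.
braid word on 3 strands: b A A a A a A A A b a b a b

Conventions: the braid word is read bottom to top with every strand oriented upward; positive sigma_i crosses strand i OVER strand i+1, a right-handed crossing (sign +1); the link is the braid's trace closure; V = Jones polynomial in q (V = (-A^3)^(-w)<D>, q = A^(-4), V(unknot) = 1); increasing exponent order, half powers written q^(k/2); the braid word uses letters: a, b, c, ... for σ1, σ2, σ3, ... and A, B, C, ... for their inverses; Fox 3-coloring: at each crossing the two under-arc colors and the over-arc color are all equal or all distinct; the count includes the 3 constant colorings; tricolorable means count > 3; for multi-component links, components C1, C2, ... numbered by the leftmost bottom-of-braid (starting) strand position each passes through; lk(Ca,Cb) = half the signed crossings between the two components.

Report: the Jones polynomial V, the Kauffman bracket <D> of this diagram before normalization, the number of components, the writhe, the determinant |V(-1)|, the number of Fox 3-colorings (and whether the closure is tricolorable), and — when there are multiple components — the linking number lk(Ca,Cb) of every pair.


V = -q^-1 + 2 - q + 2q^2 - q^3 + q^4 - q^5
<D> = -A^-14 + A^-10 - A^-6 + 2A^-2 - A^2 + 2A^6 - A^10 (w = +2)
1 component over 14 crossings, w = +2
9 Fox colorings among 3^14, |V(-1)| = 9: tricolorable
why: V spans 6 powers of q: at least 6 crossings in any diagram


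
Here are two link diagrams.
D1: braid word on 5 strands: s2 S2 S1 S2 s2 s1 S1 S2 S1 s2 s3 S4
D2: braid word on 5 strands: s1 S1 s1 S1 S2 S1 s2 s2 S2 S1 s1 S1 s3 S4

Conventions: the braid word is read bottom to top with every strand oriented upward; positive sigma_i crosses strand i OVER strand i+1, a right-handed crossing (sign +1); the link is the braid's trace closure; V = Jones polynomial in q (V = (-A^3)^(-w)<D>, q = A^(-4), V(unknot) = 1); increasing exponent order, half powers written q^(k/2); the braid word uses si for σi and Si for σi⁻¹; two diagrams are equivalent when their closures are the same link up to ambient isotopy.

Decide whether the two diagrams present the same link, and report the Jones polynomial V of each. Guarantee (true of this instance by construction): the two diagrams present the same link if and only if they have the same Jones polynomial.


equivalent: yes
V(D1) = 1  (w -2, c 12, <D> = A^-6)
D2 (bracket A^-6; 14 crossings at w = -2): V = 1
why: one V(q) for all 2 diagrams — one class (guaranteed)


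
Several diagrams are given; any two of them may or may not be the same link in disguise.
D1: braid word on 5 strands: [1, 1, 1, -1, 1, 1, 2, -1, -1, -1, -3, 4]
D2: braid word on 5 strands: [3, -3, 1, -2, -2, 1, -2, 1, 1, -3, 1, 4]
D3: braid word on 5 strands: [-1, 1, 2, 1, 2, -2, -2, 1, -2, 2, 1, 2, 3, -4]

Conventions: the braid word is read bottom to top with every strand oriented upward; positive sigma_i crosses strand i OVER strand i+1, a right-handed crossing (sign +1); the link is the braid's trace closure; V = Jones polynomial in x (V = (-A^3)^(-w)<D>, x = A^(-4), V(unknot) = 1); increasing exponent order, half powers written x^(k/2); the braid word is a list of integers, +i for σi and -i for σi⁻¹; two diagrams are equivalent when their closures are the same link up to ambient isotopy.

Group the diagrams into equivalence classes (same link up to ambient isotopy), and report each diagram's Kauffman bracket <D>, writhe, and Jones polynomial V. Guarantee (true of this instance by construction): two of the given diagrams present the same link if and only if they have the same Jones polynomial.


equivalence classes: {D1} | {D2} | {D3}
D1 (bracket A^6; 12 crossings at w = +2): V = 1
V(D2) = -x^-2 + 2x^-1 - 2 + 4x - 4x^2 + 4x^3 - 3x^4 + 2x^5 - x^6  [12 crossings, <D> = -A^-18 + 2A^-14 - 3A^-10 + 4A^-6 - 4A^-2 + 4A^2 - 2A^6 + 2A^10 - A^14, w = +2]
D3 (bracket -A^-12 + A^-8 - A^-4 + 2 - A^4 + A^8; 14 crossings at w = +4): V = x - x^2 + 2x^3 - x^4 + x^5 - x^6
key observation: 3 classes among 3 diagrams; unequal V(x) rules out equality


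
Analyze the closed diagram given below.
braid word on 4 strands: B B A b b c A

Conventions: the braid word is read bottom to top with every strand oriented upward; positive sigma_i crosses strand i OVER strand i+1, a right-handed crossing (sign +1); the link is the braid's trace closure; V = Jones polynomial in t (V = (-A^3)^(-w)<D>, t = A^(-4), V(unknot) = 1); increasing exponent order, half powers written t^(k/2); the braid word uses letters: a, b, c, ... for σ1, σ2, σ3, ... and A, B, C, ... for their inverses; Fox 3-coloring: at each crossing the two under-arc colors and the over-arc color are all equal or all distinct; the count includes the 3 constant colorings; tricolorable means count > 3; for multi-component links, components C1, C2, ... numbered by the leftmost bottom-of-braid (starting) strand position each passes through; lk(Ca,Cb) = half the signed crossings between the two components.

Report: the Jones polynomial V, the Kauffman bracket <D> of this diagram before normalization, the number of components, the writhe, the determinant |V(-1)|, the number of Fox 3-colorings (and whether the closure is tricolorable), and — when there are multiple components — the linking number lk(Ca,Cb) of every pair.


V(t) = t^-4 + t^-2 + 2
bracket: -2A^-3 - A^5 - A^13, w = -1
3 components, writhe -1, over 7 crossings
lk(C1,C2) = -1
linking number lk(C1,C3) = +1
lk(C2,C3): -1
det 4, colorings 3 of 3^7 — not tricolorable
observation: the 3 component pairs carry total linking -1


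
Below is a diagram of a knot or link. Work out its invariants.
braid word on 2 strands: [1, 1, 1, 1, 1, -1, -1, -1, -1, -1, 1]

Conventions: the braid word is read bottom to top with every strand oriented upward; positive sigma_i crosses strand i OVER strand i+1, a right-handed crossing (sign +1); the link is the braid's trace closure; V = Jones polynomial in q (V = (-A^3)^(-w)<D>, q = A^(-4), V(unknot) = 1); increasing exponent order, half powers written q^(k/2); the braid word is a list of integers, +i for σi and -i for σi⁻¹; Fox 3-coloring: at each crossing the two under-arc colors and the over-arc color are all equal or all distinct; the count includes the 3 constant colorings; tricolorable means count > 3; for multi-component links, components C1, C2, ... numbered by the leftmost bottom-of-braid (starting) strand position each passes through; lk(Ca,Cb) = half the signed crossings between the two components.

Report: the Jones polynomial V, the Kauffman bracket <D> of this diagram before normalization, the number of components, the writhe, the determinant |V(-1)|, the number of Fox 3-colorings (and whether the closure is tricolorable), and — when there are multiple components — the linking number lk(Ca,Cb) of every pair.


V(q) = 1
bracket: -A^3, w = +1
1 component, writhe +1, over 11 crossings
det 1, colorings 3 of 3^11 — not tricolorable
observation: w = +1 shifts under R1 moves; the (-A^3)^(-1) factor cancels that in V


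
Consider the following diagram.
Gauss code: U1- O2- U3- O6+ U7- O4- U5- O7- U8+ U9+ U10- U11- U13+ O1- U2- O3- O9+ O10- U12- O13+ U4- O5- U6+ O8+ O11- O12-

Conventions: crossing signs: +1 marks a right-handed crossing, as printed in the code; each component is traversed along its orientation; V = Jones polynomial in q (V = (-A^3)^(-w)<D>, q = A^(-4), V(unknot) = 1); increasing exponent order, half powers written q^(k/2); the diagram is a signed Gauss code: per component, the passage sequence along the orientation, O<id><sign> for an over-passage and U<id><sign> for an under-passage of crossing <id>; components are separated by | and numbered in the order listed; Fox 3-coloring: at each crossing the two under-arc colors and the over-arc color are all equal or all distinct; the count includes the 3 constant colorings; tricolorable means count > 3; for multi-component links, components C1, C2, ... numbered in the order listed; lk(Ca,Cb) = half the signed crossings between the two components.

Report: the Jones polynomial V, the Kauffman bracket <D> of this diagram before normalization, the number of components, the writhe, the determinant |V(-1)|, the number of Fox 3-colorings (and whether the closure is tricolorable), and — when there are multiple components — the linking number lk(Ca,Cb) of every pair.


V = -q^-9 + 3q^-8 - 5q^-7 + 6q^-6 - 7q^-5 + 7q^-4 - 5q^-3 + 4q^-2 - 2q^-1 + 1
<D> = -A^-15 + 2A^-11 - 4A^-7 + 5A^-3 - 7A + 7A^5 - 6A^9 + 5A^13 - 3A^17 + A^21 (w = -5)
1 component over 13 crossings, w = -5
3 Fox colorings among 3^13, |V(-1)| = 41: not tricolorable
why: V spans 9 powers of q: at least 9 crossings in any diagram


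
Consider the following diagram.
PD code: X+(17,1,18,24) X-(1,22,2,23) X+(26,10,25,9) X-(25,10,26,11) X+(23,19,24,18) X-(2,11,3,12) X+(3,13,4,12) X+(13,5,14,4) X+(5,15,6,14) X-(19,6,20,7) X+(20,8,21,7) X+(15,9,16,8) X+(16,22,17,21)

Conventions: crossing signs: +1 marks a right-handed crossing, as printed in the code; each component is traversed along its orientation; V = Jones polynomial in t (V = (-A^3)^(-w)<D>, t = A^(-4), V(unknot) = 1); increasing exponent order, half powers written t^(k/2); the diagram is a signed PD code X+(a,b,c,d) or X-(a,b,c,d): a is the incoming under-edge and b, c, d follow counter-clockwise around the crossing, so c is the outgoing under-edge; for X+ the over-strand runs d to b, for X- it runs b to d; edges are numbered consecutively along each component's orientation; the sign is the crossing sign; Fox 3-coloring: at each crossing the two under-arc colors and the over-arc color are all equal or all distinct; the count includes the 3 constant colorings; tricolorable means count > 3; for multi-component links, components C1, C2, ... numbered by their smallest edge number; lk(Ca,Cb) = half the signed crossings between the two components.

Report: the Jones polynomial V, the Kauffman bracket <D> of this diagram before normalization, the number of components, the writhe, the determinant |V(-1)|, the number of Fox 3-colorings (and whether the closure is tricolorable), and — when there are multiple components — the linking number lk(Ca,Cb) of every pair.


V(t) = -t^(1/2) - t^(3/2) - t^(5/2) + t^(9/2)
bracket: -A^-3 + A^5 + A^9 + A^13, w = +5
2 components, writhe +5, over 13 crossings
lk(C1,C2) = 0
det 0, colorings 27 of 3^13 — tricolorable
observation: w = +5 shifts under R1 moves; the (-A^3)^(-5) factor cancels that in V


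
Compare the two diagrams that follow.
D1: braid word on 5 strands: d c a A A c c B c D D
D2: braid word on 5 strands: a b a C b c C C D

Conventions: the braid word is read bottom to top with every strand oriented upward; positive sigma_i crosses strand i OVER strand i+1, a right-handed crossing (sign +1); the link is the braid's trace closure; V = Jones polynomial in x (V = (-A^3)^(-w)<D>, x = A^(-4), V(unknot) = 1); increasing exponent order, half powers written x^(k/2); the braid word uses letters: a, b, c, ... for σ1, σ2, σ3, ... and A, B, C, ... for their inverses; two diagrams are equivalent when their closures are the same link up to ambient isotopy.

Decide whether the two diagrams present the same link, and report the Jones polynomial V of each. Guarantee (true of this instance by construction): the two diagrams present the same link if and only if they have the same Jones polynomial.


equivalent: no
D1 (bracket A^-19 - A^-15 + A^-11 + A^-3; 11 crossings at w = +1): V = -x^(3/2) - x^(7/2) + x^(9/2) - x^(11/2)
V(D2) = -x^(-3/2) + x^(-1/2) - 2x^(1/2) + x^(3/2) - 2x^(5/2) + x^(7/2)  [9 crossings, <D> = -A^-11 + 2A^-7 - A^-3 + 2A - A^5 + A^9, w = +1]
observation: 2 classes among 2 diagrams; unequal V(x) rules out equality


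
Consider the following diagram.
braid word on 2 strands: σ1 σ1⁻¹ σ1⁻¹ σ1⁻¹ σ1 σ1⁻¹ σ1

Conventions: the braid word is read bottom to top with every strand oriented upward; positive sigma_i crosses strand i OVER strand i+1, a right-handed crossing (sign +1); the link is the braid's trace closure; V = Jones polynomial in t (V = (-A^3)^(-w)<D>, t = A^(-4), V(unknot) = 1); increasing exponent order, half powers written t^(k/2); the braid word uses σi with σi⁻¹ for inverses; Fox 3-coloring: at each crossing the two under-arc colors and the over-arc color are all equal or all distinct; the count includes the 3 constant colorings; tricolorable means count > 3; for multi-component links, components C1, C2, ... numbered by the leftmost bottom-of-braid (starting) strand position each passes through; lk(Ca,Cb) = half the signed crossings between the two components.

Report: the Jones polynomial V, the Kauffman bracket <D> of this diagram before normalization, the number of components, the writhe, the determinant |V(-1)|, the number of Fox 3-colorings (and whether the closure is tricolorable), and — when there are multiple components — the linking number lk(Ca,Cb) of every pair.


Jones polynomial: V(t) = 1
<D> = -A^-3; writhe -1
components 1, writhe -1 (7 crossings)
3-colorings: 3 of 3^7, det 1 — not tricolorable
note: free reduction leaves σ1⁻¹ of the original 7 letters


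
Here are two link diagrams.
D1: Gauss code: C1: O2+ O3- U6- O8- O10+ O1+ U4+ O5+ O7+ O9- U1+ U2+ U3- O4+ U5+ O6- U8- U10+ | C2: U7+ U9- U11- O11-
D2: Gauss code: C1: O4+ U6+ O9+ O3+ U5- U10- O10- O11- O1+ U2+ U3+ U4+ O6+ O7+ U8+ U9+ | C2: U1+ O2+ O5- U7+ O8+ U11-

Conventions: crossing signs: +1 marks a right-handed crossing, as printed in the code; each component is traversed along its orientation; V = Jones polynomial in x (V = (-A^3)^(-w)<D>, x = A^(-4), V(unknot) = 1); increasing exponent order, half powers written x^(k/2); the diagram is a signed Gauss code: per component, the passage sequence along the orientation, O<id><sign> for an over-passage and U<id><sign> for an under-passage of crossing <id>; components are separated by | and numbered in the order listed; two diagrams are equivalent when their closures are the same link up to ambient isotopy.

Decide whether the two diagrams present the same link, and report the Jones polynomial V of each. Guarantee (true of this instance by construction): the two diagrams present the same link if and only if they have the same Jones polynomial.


equivalent: no
V(D1) = -x^(1/2) - x^(3/2) - x^(5/2) + x^(9/2)  (w +1, c 11, <D> = -A^-15 + A^-7 + A^-3 + A)
V(D2) = -x^(3/2) - 2x^(7/2) + x^(9/2) - x^(11/2) + x^(13/2)  (w +5, c 11, <D> = -A^-11 + A^-7 - A^-3 + 2A + A^9)
why: comparing 2 Jones polynomials yields 2 groups


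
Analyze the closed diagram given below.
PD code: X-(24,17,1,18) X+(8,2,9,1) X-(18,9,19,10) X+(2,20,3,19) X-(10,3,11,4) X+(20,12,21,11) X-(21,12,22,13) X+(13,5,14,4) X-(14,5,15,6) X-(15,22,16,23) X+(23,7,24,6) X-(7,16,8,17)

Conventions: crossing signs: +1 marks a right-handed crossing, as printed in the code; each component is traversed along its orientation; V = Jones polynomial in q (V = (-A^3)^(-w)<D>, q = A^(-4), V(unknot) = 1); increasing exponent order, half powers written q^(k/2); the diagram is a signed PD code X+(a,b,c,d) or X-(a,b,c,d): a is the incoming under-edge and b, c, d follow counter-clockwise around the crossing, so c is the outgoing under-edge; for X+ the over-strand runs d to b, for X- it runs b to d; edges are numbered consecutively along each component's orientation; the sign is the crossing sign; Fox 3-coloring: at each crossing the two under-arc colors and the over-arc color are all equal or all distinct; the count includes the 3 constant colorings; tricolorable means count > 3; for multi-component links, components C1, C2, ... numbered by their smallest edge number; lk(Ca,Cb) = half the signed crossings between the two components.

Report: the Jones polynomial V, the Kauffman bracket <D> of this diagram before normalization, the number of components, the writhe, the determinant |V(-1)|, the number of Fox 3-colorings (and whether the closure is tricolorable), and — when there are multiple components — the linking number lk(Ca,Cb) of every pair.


V = -q^-5 + q^-4 - q^-3 + 2q^-2 - q^-1 + 2 - q
<D> = -A^-10 + 2A^-6 - A^-2 + 2A^2 - A^6 + A^10 - A^14 (w = -2)
1 component over 12 crossings, w = -2
9 Fox colorings among 3^12, |V(-1)| = 9: tricolorable
why: V spans 6 powers of q: at least 6 crossings in any diagram


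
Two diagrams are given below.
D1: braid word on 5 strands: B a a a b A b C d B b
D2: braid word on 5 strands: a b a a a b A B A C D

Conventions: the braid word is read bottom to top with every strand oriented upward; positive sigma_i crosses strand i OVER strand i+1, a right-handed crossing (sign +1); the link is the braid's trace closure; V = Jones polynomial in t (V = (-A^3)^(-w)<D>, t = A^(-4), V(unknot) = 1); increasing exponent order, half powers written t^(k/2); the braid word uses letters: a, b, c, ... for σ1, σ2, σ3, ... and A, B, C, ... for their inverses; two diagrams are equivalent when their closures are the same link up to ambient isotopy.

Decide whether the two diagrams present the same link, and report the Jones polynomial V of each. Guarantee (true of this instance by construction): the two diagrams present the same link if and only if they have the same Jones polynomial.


same link: yes
V(D1) = -t^(1/2) - t^(5/2)  [11 crossings, <D> = A^-1 + A^7, w = +3]
D2 (bracket A^-7 + A; 11 crossings at w = +1): V = -t^(1/2) - t^(5/2)
note: all 2 diagrams share one V(t), hence one class


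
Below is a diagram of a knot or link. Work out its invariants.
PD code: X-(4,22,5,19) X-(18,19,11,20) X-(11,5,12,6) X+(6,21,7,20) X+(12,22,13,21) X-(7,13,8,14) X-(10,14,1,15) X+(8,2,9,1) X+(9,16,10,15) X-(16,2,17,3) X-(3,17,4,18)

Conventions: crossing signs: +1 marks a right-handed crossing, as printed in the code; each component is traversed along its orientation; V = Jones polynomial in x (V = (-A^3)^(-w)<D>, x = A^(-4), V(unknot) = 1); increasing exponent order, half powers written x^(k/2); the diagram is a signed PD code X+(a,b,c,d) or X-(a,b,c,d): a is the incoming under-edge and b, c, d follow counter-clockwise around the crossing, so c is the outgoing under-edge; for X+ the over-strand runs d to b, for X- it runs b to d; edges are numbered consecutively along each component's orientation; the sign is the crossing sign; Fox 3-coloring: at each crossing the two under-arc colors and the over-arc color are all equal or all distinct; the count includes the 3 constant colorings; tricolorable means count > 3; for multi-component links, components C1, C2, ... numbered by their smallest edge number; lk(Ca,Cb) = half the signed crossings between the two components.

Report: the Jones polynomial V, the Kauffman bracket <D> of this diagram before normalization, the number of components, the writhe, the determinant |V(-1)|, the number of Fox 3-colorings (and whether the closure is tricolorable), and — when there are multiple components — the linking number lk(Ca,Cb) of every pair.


Jones polynomial: V(x) = x^-6 + x^-3 + x^-2 + x^-1
<D> = -A^-5 - A^-1 - A^3 - A^15; writhe -3
components 3, writhe -3 (11 crossings)
linking number lk(C1,C2) = -2
lk(C1,C3): 0
lk(C2,C3) = 0
3-colorings: 9 of 3^12, det 0 — tricolorable
note: w = -3 (over 11 crossings) is diagram-only; (-A^3)^(3) removes it from V


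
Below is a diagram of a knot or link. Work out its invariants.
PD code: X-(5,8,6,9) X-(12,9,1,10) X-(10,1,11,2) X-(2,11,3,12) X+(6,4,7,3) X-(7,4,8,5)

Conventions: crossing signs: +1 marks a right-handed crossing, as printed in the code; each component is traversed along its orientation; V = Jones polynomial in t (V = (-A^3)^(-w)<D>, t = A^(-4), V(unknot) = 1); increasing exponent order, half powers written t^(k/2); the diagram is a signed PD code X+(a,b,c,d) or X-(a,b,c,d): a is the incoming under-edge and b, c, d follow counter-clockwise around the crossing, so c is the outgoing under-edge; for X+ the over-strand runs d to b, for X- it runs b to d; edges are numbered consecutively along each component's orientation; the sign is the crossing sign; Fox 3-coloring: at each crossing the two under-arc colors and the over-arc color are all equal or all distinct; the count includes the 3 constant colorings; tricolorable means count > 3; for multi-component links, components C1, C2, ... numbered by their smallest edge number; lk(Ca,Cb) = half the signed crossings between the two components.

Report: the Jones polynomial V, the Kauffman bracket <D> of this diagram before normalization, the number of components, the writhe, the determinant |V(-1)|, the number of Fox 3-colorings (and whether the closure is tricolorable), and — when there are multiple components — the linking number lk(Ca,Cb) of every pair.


V(t) = -t^-4 + t^-3 + t^-1
bracket: A^-8 + 1 - A^4, w = -4
1 component, writhe -4, over 6 crossings
det 3, colorings 9 of 3^6 — tricolorable
observation: |V(-1)| = 3: so tricolorable, since 3 divides 3


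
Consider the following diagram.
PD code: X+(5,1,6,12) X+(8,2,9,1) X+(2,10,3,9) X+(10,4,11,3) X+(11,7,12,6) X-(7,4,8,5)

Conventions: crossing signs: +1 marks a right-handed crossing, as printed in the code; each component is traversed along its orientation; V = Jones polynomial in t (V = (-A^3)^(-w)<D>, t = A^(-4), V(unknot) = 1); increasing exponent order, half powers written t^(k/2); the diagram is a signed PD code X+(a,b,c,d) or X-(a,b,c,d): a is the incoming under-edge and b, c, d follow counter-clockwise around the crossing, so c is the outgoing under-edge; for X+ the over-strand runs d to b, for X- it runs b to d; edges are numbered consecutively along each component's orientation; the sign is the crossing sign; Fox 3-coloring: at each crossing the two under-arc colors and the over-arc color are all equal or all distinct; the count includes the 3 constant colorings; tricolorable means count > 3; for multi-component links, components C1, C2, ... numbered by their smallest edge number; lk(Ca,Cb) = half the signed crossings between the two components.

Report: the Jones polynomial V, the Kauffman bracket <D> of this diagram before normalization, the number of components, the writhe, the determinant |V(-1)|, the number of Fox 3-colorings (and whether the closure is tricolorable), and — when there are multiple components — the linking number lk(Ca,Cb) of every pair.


V(t) = t - t^2 + 2t^3 - t^4 + t^5 - t^6
bracket: -A^-12 + A^-8 - A^-4 + 2 - A^4 + A^8, w = +4
1 component, writhe +4, over 6 crossings
det 7, colorings 3 of 3^6 — not tricolorable
observation: w = +4 shifts under R1 moves; the (-A^3)^(-4) factor cancels that in V


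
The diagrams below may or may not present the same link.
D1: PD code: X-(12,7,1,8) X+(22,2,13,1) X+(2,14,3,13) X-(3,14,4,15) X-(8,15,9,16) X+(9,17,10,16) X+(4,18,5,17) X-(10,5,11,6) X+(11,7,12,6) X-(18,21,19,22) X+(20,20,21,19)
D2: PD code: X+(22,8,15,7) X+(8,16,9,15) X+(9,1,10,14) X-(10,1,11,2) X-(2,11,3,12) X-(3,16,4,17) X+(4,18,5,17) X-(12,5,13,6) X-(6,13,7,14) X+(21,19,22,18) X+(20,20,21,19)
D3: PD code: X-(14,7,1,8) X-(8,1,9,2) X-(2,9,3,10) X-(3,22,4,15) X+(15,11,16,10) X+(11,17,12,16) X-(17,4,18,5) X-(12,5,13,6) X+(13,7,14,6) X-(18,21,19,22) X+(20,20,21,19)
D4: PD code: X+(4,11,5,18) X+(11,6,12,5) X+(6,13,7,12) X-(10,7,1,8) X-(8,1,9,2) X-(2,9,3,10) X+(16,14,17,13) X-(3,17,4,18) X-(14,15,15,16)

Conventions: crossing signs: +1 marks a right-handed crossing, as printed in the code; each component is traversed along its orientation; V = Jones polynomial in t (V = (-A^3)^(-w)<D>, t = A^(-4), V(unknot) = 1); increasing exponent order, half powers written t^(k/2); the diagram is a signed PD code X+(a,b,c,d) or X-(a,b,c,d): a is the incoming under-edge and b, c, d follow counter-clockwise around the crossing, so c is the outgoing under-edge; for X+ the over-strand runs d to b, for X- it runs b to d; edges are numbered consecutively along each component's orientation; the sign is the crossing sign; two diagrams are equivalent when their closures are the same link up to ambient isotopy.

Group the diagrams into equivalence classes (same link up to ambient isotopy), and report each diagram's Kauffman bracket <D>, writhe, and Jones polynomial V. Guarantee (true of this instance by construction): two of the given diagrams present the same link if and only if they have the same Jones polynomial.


classes: {D1} | {D2, D4} | {D3}
V(D1) = -t^(1/2) - t^(5/2)  [11 crossings, <D> = A^-7 + A, w = +1]
V(D2) = t^(-7/2) - t^(-5/2) + t^(-3/2) - 2t^(-1/2) - t^(3/2)  (w +1, c 11, <D> = A^-3 + 2A^5 - A^9 + A^13 - A^17)
D3 (bracket 2A^-7 - A^-3 + 2A - A^5 + A^9 - A^13; 11 crossings at w = -3): V = t^(-11/2) - t^(-9/2) + t^(-7/2) - 2t^(-5/2) + t^(-3/2) - 2t^(-1/2)
V(D4) = t^(-7/2) - t^(-5/2) + t^(-3/2) - 2t^(-1/2) - t^(3/2)  [9 crossings, <D> = A^-9 + 2A^-1 - A^3 + A^7 - A^11, w = -1]
note: comparing 4 Jones polynomials yields 3 groups


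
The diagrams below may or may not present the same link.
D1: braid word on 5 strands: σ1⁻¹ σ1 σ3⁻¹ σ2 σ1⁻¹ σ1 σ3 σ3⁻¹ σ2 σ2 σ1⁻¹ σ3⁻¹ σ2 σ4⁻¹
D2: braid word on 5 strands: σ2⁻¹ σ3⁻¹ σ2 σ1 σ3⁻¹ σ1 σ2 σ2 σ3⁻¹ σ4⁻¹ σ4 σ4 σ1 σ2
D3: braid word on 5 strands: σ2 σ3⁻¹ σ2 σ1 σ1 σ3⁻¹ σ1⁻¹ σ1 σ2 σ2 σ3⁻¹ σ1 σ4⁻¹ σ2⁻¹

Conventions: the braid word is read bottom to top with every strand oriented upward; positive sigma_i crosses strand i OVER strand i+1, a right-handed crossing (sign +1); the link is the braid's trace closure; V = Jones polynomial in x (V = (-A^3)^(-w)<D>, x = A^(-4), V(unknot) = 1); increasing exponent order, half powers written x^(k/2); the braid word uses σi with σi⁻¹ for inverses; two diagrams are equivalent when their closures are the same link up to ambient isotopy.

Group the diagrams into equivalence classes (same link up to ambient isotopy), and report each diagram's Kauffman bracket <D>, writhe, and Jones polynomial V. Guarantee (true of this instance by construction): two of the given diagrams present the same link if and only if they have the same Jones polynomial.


grouping into links: {D1} | {D2, D3}
V(D1) = x^-1 - 1 + 2x - 2x^2 + 2x^3 - 2x^4 + x^5  (w 0, c 14, <D> = A^-20 - 2A^-16 + 2A^-12 - 2A^-8 + 2A^-4 - 1 + A^4)
V(D2) = -x^-2 + 2x^-1 - 3 + 5x - 4x^2 + 5x^3 - 4x^4 + 2x^5 - x^6  (w +4, c 14, <D> = -A^-12 + 2A^-8 - 4A^-4 + 5 - 4A^4 + 5A^8 - 3A^12 + 2A^16 - A^20)
V(D3) = -x^-2 + 2x^-1 - 3 + 5x - 4x^2 + 5x^3 - 4x^4 + 2x^5 - x^6  [14 crossings, <D> = -A^-18 + 2A^-14 - 4A^-10 + 5A^-6 - 4A^-2 + 5A^2 - 3A^6 + 2A^10 - A^14, w = +2]
why: 2 values of V(x) split the 3 diagrams


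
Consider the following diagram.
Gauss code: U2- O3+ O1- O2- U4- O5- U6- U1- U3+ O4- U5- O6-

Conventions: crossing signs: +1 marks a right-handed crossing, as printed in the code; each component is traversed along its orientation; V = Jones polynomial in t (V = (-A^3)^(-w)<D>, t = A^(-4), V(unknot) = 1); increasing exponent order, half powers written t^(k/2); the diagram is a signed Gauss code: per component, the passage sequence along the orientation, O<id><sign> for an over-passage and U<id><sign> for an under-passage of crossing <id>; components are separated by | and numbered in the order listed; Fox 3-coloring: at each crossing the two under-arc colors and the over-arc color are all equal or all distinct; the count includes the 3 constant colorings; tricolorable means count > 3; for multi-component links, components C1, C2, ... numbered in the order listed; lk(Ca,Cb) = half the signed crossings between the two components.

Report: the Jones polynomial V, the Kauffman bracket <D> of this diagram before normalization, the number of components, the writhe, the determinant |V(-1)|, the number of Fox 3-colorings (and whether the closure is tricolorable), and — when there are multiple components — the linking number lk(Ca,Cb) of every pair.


Jones polynomial: V(t) = -t^-4 + t^-3 + t^-1
<D> = A^-8 + 1 - A^4; writhe -4
components 1, writhe -4 (6 crossings)
3-colorings: 9 of 3^6, det 3 — tricolorable
note: |V(-1)| = 3: so tricolorable, since 3 divides 3


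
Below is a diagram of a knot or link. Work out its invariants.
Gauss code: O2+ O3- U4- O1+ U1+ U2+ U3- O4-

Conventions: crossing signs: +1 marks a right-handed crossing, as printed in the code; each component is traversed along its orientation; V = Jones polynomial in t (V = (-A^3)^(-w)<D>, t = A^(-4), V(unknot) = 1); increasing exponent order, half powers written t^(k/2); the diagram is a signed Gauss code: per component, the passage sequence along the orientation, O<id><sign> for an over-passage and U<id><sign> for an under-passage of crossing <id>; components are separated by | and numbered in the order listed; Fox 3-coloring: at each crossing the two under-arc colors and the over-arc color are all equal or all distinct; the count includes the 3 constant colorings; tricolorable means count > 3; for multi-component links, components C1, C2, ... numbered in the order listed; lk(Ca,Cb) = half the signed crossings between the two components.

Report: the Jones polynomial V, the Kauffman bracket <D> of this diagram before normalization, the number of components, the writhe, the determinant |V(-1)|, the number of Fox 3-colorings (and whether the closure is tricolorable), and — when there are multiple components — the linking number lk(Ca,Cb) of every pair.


V = 1
<D> = 1 (w = 0)
1 component over 4 crossings, w = 0
3 Fox colorings among 3^4, |V(-1)| = 1: not tricolorable
why: |V(-1)| = 1: so not tricolorable, since 3 does not divide 1


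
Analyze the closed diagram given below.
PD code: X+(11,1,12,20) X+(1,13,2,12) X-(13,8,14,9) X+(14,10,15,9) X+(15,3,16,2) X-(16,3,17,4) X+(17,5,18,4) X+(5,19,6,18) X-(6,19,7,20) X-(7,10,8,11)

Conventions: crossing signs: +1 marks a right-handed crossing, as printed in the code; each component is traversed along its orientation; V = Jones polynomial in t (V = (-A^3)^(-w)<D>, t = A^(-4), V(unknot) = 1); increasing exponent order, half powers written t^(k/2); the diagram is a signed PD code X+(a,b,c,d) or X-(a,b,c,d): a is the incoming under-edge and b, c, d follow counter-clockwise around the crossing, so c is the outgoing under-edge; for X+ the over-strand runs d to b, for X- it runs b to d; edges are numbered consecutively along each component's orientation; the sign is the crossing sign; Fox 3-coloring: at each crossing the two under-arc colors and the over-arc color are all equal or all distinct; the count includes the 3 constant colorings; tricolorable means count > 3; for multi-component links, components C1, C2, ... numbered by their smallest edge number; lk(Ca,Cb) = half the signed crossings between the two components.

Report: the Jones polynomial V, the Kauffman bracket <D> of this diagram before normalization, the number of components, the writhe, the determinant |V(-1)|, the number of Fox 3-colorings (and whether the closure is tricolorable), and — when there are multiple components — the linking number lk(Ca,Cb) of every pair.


Jones polynomial: V(t) = t + t^3 - t^4
<D> = -A^-10 + A^-6 + A^2; writhe +2
components 1, writhe +2 (10 crossings)
3-colorings: 9 of 3^10, det 3 — tricolorable
note: w = +2 (over 10 crossings) is diagram-only; (-A^3)^(-2) removes it from V
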